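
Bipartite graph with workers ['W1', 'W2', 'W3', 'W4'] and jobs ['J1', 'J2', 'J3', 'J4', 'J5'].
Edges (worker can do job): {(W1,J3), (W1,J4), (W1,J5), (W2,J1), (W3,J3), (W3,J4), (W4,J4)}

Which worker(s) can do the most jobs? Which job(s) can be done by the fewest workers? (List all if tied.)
Most versatile: W1 (3 jobs); Least covered: J2 (0 workers)

Worker degrees (jobs they can do): W1:3, W2:1, W3:2, W4:1
Job degrees (workers who can do it): J1:1, J2:0, J3:2, J4:3, J5:1

Maximum worker degree is 3, achieved by: W1
Minimum job degree is 0, achieved by: J2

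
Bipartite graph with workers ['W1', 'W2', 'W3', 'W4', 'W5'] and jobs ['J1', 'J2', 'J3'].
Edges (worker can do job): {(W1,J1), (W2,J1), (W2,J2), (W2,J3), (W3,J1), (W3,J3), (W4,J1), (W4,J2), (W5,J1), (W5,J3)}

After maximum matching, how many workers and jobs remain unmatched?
Unmatched: 2 workers, 0 jobs

Maximum matching size: 3
Workers: 5 total, 3 matched, 2 unmatched
Jobs: 3 total, 3 matched, 0 unmatched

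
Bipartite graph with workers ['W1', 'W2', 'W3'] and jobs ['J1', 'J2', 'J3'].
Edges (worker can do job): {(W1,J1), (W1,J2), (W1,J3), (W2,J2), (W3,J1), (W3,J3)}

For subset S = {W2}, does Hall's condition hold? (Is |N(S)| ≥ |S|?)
Yes: |N(S)| = 1, |S| = 1

Subset S = {W2}
Neighbors N(S) = {J2}

|N(S)| = 1, |S| = 1
Hall's condition: |N(S)| ≥ |S| is satisfied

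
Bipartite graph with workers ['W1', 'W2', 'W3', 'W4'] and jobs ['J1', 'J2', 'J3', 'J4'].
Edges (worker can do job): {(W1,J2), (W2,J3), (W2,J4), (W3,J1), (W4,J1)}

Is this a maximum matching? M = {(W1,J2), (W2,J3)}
No, size 2 is not maximum

Proposed matching has size 2.
Maximum matching size for this graph: 3.

This is NOT maximum - can be improved to size 3.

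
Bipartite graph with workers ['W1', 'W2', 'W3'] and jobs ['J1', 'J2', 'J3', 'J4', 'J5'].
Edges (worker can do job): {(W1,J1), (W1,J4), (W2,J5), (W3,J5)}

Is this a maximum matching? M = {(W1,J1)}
No, size 1 is not maximum

Proposed matching has size 1.
Maximum matching size for this graph: 2.

This is NOT maximum - can be improved to size 2.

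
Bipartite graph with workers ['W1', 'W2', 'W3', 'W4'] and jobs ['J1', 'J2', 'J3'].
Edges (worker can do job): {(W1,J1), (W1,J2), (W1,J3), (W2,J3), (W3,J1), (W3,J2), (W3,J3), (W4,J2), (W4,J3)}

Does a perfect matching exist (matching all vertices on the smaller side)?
Yes, perfect matching exists (size 3)

Perfect matching: {(W1,J3), (W3,J1), (W4,J2)}
All 3 vertices on the smaller side are matched.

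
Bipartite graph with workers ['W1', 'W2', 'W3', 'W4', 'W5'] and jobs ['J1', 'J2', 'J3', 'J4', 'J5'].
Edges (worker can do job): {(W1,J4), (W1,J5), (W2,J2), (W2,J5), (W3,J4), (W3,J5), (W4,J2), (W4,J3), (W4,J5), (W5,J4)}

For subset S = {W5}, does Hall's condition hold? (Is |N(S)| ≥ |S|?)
Yes: |N(S)| = 1, |S| = 1

Subset S = {W5}
Neighbors N(S) = {J4}

|N(S)| = 1, |S| = 1
Hall's condition: |N(S)| ≥ |S| is satisfied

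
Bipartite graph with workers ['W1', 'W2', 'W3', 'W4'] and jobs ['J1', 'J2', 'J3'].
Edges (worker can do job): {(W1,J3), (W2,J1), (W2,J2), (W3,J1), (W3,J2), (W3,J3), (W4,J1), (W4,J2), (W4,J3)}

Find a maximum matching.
Matching: {(W2,J1), (W3,J2), (W4,J3)}

Maximum matching (size 3):
  W2 → J1
  W3 → J2
  W4 → J3

Each worker is assigned to at most one job, and each job to at most one worker.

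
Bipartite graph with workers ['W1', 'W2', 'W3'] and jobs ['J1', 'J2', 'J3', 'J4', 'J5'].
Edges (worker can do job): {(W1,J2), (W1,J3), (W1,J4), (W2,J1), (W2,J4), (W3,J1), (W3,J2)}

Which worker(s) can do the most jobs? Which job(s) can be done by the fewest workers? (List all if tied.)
Most versatile: W1 (3 jobs); Least covered: J5 (0 workers)

Worker degrees (jobs they can do): W1:3, W2:2, W3:2
Job degrees (workers who can do it): J1:2, J2:2, J3:1, J4:2, J5:0

Maximum worker degree is 3, achieved by: W1
Minimum job degree is 0, achieved by: J5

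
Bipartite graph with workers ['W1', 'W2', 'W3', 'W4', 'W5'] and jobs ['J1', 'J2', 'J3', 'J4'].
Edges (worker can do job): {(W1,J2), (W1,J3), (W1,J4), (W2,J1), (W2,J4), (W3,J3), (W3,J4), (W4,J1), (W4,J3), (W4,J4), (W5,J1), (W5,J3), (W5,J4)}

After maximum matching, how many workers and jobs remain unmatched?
Unmatched: 1 workers, 0 jobs

Maximum matching size: 4
Workers: 5 total, 4 matched, 1 unmatched
Jobs: 4 total, 4 matched, 0 unmatched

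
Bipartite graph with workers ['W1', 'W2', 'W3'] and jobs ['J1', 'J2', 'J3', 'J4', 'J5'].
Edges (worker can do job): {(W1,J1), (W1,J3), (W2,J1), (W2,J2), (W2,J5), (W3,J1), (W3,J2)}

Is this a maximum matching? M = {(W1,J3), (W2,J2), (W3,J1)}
Yes, size 3 is maximum

Proposed matching has size 3.
Maximum matching size for this graph: 3.

This is a maximum matching.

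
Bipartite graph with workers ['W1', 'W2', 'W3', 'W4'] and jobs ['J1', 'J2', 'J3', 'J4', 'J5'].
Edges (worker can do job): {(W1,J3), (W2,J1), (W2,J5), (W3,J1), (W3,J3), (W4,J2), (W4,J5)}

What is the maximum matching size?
Maximum matching size = 4

Maximum matching: {(W1,J3), (W2,J5), (W3,J1), (W4,J2)}
Size: 4

This assigns 4 workers to 4 distinct jobs.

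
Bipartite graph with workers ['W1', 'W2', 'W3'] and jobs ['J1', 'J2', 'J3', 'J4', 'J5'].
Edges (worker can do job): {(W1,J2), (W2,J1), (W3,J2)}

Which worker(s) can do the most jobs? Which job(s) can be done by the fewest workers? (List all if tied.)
Most versatile: W1, W2, W3 (1 jobs); Least covered: J3, J4, J5 (0 workers)

Worker degrees (jobs they can do): W1:1, W2:1, W3:1
Job degrees (workers who can do it): J1:1, J2:2, J3:0, J4:0, J5:0

Maximum worker degree is 1, achieved by: W1, W2, W3
Minimum job degree is 0, achieved by: J3, J4, J5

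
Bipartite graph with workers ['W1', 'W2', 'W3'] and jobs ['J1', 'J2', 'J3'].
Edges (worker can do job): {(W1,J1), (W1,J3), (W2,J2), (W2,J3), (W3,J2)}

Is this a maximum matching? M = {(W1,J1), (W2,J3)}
No, size 2 is not maximum

Proposed matching has size 2.
Maximum matching size for this graph: 3.

This is NOT maximum - can be improved to size 3.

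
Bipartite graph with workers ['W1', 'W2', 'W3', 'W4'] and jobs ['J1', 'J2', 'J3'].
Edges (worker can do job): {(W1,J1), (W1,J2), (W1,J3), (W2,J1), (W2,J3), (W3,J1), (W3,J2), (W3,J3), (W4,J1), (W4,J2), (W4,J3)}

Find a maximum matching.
Matching: {(W1,J3), (W3,J1), (W4,J2)}

Maximum matching (size 3):
  W1 → J3
  W3 → J1
  W4 → J2

Each worker is assigned to at most one job, and each job to at most one worker.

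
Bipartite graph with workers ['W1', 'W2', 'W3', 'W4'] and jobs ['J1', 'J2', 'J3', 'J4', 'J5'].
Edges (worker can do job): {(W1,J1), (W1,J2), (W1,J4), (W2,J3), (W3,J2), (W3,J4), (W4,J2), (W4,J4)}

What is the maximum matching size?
Maximum matching size = 4

Maximum matching: {(W1,J1), (W2,J3), (W3,J2), (W4,J4)}
Size: 4

This assigns 4 workers to 4 distinct jobs.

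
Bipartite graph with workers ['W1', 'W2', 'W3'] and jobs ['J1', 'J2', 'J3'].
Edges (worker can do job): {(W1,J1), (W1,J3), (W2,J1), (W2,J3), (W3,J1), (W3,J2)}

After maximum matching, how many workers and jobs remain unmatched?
Unmatched: 0 workers, 0 jobs

Maximum matching size: 3
Workers: 3 total, 3 matched, 0 unmatched
Jobs: 3 total, 3 matched, 0 unmatched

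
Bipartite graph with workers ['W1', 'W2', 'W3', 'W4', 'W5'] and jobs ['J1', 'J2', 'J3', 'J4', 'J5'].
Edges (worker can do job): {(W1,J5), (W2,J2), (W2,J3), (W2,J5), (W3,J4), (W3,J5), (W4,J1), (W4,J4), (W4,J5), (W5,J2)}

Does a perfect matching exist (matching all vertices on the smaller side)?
Yes, perfect matching exists (size 5)

Perfect matching: {(W1,J5), (W2,J3), (W3,J4), (W4,J1), (W5,J2)}
All 5 vertices on the smaller side are matched.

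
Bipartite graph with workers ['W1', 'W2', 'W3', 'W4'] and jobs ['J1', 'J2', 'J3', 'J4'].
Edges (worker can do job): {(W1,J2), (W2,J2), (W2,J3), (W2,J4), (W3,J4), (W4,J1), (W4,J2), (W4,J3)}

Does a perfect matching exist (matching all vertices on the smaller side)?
Yes, perfect matching exists (size 4)

Perfect matching: {(W1,J2), (W2,J3), (W3,J4), (W4,J1)}
All 4 vertices on the smaller side are matched.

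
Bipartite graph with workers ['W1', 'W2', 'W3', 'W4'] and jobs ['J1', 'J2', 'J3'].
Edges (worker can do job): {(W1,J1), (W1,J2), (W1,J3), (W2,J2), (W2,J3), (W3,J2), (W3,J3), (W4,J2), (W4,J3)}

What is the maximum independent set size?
Maximum independent set = 4

By König's theorem:
- Min vertex cover = Max matching = 3
- Max independent set = Total vertices - Min vertex cover
- Max independent set = 7 - 3 = 4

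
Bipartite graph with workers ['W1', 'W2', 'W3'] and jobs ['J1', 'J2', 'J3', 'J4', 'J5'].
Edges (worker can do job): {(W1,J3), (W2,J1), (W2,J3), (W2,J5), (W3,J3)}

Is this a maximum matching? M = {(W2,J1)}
No, size 1 is not maximum

Proposed matching has size 1.
Maximum matching size for this graph: 2.

This is NOT maximum - can be improved to size 2.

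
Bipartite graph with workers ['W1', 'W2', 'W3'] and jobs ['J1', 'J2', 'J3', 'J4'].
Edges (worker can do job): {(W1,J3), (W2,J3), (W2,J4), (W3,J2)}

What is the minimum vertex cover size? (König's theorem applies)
Minimum vertex cover size = 3

By König's theorem: in bipartite graphs,
min vertex cover = max matching = 3

Maximum matching has size 3, so minimum vertex cover also has size 3.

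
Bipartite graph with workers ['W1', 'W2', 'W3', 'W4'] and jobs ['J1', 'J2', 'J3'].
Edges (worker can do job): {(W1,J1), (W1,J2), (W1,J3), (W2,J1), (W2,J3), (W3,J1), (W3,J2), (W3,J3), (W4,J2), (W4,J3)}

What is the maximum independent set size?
Maximum independent set = 4

By König's theorem:
- Min vertex cover = Max matching = 3
- Max independent set = Total vertices - Min vertex cover
- Max independent set = 7 - 3 = 4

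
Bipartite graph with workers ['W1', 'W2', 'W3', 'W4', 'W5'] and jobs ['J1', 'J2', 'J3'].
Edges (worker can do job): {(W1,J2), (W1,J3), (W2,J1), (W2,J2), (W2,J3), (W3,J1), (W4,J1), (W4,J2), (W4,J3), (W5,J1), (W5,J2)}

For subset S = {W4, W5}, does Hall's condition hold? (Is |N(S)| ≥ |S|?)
Yes: |N(S)| = 3, |S| = 2

Subset S = {W4, W5}
Neighbors N(S) = {J1, J2, J3}

|N(S)| = 3, |S| = 2
Hall's condition: |N(S)| ≥ |S| is satisfied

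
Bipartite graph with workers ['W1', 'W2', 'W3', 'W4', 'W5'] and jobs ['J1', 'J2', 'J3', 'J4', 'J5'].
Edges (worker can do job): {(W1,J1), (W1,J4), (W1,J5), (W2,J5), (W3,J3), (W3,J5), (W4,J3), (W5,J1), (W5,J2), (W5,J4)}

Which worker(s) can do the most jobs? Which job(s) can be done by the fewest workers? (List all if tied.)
Most versatile: W1, W5 (3 jobs); Least covered: J2 (1 workers)

Worker degrees (jobs they can do): W1:3, W2:1, W3:2, W4:1, W5:3
Job degrees (workers who can do it): J1:2, J2:1, J3:2, J4:2, J5:3

Maximum worker degree is 3, achieved by: W1, W5
Minimum job degree is 1, achieved by: J2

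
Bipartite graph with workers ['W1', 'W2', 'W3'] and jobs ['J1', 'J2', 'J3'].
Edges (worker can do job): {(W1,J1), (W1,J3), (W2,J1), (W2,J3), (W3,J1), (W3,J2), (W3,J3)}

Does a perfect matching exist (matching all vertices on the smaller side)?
Yes, perfect matching exists (size 3)

Perfect matching: {(W1,J3), (W2,J1), (W3,J2)}
All 3 vertices on the smaller side are matched.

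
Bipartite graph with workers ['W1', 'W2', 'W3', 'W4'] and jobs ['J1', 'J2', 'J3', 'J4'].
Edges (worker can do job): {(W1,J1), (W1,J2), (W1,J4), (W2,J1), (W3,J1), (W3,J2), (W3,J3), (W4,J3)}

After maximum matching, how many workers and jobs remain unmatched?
Unmatched: 0 workers, 0 jobs

Maximum matching size: 4
Workers: 4 total, 4 matched, 0 unmatched
Jobs: 4 total, 4 matched, 0 unmatched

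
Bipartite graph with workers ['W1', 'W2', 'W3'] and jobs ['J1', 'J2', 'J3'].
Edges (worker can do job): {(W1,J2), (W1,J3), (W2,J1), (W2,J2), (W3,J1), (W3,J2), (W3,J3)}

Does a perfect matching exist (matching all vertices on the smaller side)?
Yes, perfect matching exists (size 3)

Perfect matching: {(W1,J2), (W2,J1), (W3,J3)}
All 3 vertices on the smaller side are matched.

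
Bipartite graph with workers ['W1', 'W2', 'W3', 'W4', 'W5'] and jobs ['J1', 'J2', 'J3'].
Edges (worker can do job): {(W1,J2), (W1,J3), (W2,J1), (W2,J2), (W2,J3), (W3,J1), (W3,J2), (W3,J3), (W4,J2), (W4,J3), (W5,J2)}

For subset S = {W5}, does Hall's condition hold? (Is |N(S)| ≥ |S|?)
Yes: |N(S)| = 1, |S| = 1

Subset S = {W5}
Neighbors N(S) = {J2}

|N(S)| = 1, |S| = 1
Hall's condition: |N(S)| ≥ |S| is satisfied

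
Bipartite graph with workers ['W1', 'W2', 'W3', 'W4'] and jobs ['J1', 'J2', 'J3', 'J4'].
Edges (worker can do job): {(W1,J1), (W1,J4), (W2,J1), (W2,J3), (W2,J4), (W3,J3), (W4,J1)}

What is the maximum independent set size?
Maximum independent set = 5

By König's theorem:
- Min vertex cover = Max matching = 3
- Max independent set = Total vertices - Min vertex cover
- Max independent set = 8 - 3 = 5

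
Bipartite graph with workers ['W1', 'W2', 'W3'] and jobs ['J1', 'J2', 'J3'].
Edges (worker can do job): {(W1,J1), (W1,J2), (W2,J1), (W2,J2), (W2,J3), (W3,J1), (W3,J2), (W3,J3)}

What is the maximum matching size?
Maximum matching size = 3

Maximum matching: {(W1,J1), (W2,J2), (W3,J3)}
Size: 3

This assigns 3 workers to 3 distinct jobs.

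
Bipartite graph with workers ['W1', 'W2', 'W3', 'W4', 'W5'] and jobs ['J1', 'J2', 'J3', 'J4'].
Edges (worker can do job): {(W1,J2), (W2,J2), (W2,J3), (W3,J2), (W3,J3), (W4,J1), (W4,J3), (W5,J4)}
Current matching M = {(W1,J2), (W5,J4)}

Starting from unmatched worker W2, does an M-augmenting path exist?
Yes: W2 → J3

An M-augmenting path alternates non-matching / matching edges, starting and ending at unmatched vertices.
Path: W2 → J3
(J3 is unmatched in M, so the path is augmenting.)
Flipping edges along this path would increase |M| from 2 to 3.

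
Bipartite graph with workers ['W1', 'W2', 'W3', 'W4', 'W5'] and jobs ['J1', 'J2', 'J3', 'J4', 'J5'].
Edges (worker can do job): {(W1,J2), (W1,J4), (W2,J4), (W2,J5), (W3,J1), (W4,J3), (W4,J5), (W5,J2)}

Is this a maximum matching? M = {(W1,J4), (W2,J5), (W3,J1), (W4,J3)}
No, size 4 is not maximum

Proposed matching has size 4.
Maximum matching size for this graph: 5.

This is NOT maximum - can be improved to size 5.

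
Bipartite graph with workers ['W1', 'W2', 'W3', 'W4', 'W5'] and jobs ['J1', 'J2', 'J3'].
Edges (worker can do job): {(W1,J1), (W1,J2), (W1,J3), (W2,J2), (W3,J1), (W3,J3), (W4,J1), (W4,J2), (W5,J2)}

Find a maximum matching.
Matching: {(W3,J3), (W4,J1), (W5,J2)}

Maximum matching (size 3):
  W3 → J3
  W4 → J1
  W5 → J2

Each worker is assigned to at most one job, and each job to at most one worker.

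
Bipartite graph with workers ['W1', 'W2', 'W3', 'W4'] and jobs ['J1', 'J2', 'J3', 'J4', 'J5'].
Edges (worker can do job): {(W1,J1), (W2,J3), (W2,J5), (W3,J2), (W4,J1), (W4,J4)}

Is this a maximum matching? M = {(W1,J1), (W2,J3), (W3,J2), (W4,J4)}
Yes, size 4 is maximum

Proposed matching has size 4.
Maximum matching size for this graph: 4.

This is a maximum matching.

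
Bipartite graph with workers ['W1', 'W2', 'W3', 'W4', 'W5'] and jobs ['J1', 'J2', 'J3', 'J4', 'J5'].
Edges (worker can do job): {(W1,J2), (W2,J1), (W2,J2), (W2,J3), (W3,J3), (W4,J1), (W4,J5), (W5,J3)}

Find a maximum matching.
Matching: {(W1,J2), (W2,J1), (W3,J3), (W4,J5)}

Maximum matching (size 4):
  W1 → J2
  W2 → J1
  W3 → J3
  W4 → J5

Each worker is assigned to at most one job, and each job to at most one worker.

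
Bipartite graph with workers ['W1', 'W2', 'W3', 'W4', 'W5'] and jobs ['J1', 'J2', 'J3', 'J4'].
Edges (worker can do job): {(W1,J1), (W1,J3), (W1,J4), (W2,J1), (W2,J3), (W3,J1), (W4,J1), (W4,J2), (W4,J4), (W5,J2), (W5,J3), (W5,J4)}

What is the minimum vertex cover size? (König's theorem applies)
Minimum vertex cover size = 4

By König's theorem: in bipartite graphs,
min vertex cover = max matching = 4

Maximum matching has size 4, so minimum vertex cover also has size 4.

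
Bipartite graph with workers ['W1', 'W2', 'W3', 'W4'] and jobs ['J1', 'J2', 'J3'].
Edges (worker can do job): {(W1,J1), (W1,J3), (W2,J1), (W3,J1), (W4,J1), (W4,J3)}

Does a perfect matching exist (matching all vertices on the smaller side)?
No, maximum matching has size 2 < 3

Maximum matching has size 2, need 3 for perfect matching.
Unmatched workers: ['W1', 'W2']
Unmatched jobs: ['J2']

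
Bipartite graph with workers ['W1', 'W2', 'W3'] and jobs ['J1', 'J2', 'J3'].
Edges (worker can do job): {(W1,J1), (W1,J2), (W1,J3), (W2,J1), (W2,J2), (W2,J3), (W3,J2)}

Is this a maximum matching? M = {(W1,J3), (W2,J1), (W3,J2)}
Yes, size 3 is maximum

Proposed matching has size 3.
Maximum matching size for this graph: 3.

This is a maximum matching.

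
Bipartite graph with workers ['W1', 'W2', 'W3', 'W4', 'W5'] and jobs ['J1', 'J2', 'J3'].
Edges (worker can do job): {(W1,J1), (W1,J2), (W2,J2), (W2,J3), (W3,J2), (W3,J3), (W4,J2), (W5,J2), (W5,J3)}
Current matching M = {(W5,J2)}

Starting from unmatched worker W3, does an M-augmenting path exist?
Yes: W3 → J3

An M-augmenting path alternates non-matching / matching edges, starting and ending at unmatched vertices.
Path: W3 → J3
(J3 is unmatched in M, so the path is augmenting.)
Flipping edges along this path would increase |M| from 1 to 2.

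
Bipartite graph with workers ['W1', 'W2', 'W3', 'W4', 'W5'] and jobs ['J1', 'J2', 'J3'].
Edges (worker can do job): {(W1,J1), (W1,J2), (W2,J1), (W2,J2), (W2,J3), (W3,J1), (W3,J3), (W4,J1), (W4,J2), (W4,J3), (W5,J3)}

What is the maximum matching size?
Maximum matching size = 3

Maximum matching: {(W1,J1), (W3,J3), (W4,J2)}
Size: 3

This assigns 3 workers to 3 distinct jobs.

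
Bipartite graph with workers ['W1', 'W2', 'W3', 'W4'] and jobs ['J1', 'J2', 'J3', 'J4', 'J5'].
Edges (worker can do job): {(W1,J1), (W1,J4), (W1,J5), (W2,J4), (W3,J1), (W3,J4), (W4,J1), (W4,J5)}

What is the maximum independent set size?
Maximum independent set = 6

By König's theorem:
- Min vertex cover = Max matching = 3
- Max independent set = Total vertices - Min vertex cover
- Max independent set = 9 - 3 = 6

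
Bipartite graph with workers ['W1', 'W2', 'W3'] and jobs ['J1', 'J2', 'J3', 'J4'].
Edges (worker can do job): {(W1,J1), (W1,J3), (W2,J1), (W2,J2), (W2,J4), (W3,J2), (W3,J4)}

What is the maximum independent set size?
Maximum independent set = 4

By König's theorem:
- Min vertex cover = Max matching = 3
- Max independent set = Total vertices - Min vertex cover
- Max independent set = 7 - 3 = 4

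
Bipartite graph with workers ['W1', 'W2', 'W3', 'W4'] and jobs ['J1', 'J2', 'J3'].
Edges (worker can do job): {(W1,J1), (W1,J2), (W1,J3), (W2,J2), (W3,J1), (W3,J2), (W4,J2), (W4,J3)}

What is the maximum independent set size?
Maximum independent set = 4

By König's theorem:
- Min vertex cover = Max matching = 3
- Max independent set = Total vertices - Min vertex cover
- Max independent set = 7 - 3 = 4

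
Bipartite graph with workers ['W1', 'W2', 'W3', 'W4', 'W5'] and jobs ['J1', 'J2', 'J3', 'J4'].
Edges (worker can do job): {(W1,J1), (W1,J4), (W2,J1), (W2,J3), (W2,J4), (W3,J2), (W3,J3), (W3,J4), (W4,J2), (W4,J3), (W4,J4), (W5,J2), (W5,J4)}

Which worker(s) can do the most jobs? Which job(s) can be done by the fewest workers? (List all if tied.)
Most versatile: W2, W3, W4 (3 jobs); Least covered: J1 (2 workers)

Worker degrees (jobs they can do): W1:2, W2:3, W3:3, W4:3, W5:2
Job degrees (workers who can do it): J1:2, J2:3, J3:3, J4:5

Maximum worker degree is 3, achieved by: W2, W3, W4
Minimum job degree is 2, achieved by: J1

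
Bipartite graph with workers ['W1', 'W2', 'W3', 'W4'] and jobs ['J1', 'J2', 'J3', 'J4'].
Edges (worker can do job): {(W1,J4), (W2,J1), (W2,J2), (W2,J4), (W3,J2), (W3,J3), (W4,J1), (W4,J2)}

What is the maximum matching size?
Maximum matching size = 4

Maximum matching: {(W1,J4), (W2,J1), (W3,J3), (W4,J2)}
Size: 4

This assigns 4 workers to 4 distinct jobs.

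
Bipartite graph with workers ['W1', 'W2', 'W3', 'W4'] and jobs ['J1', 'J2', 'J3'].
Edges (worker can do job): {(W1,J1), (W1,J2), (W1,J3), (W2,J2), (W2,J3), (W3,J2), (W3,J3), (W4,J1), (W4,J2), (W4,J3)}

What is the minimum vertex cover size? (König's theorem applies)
Minimum vertex cover size = 3

By König's theorem: in bipartite graphs,
min vertex cover = max matching = 3

Maximum matching has size 3, so minimum vertex cover also has size 3.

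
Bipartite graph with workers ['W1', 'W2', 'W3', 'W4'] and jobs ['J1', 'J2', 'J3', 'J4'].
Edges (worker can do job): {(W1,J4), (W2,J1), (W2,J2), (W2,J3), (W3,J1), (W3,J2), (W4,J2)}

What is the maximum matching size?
Maximum matching size = 4

Maximum matching: {(W1,J4), (W2,J3), (W3,J1), (W4,J2)}
Size: 4

This assigns 4 workers to 4 distinct jobs.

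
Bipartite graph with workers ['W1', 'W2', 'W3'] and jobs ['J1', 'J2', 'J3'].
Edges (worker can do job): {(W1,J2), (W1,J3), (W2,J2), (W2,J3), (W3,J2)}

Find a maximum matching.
Matching: {(W1,J3), (W3,J2)}

Maximum matching (size 2):
  W1 → J3
  W3 → J2

Each worker is assigned to at most one job, and each job to at most one worker.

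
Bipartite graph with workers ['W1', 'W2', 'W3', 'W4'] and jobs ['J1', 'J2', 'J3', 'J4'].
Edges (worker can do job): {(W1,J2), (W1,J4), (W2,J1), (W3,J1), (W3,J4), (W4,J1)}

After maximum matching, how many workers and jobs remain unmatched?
Unmatched: 1 workers, 1 jobs

Maximum matching size: 3
Workers: 4 total, 3 matched, 1 unmatched
Jobs: 4 total, 3 matched, 1 unmatched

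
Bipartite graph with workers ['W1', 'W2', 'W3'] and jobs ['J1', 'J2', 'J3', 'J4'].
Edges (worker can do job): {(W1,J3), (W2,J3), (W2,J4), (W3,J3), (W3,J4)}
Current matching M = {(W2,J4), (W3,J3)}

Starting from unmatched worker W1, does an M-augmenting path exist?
No augmenting path from W1

Alternating search from W1 reaches jobs: {J3, J4}.
Every reachable job is already matched in M, and following those matched edges back to workers exposes no further unvisited jobs.
No M-augmenting path from W1 exists.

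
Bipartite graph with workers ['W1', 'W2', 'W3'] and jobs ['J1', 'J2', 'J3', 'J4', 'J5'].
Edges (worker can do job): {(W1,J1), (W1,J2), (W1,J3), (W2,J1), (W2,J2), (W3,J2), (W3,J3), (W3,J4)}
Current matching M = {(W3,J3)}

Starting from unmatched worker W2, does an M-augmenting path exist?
Yes: W2 → J1

An M-augmenting path alternates non-matching / matching edges, starting and ending at unmatched vertices.
Path: W2 → J1
(J1 is unmatched in M, so the path is augmenting.)
Flipping edges along this path would increase |M| from 1 to 2.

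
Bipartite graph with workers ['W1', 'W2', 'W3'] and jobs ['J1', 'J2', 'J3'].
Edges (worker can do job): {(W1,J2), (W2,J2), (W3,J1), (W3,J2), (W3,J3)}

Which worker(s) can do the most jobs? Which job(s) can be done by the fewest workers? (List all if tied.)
Most versatile: W3 (3 jobs); Least covered: J1, J3 (1 workers)

Worker degrees (jobs they can do): W1:1, W2:1, W3:3
Job degrees (workers who can do it): J1:1, J2:3, J3:1

Maximum worker degree is 3, achieved by: W3
Minimum job degree is 1, achieved by: J1, J3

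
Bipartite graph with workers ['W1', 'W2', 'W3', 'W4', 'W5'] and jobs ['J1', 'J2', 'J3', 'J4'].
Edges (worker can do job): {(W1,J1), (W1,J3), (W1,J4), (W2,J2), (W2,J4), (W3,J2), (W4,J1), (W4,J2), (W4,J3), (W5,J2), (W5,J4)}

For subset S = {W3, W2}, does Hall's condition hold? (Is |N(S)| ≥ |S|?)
Yes: |N(S)| = 2, |S| = 2

Subset S = {W3, W2}
Neighbors N(S) = {J2, J4}

|N(S)| = 2, |S| = 2
Hall's condition: |N(S)| ≥ |S| is satisfied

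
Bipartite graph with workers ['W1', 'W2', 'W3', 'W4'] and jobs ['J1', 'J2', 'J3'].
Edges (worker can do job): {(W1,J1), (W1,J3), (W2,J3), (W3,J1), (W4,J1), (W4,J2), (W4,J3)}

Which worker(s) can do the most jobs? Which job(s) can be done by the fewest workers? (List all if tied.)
Most versatile: W4 (3 jobs); Least covered: J2 (1 workers)

Worker degrees (jobs they can do): W1:2, W2:1, W3:1, W4:3
Job degrees (workers who can do it): J1:3, J2:1, J3:3

Maximum worker degree is 3, achieved by: W4
Minimum job degree is 1, achieved by: J2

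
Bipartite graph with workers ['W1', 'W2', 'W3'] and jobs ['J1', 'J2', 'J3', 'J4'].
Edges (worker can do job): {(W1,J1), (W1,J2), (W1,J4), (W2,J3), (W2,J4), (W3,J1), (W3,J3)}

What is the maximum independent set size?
Maximum independent set = 4

By König's theorem:
- Min vertex cover = Max matching = 3
- Max independent set = Total vertices - Min vertex cover
- Max independent set = 7 - 3 = 4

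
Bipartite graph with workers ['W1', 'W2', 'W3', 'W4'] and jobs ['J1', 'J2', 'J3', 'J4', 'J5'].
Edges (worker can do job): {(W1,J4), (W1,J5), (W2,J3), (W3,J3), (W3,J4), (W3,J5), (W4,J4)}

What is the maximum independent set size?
Maximum independent set = 6

By König's theorem:
- Min vertex cover = Max matching = 3
- Max independent set = Total vertices - Min vertex cover
- Max independent set = 9 - 3 = 6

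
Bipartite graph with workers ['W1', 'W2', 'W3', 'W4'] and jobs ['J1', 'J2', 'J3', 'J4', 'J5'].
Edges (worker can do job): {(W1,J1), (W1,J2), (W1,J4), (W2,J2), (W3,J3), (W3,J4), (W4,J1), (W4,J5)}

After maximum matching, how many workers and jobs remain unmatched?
Unmatched: 0 workers, 1 jobs

Maximum matching size: 4
Workers: 4 total, 4 matched, 0 unmatched
Jobs: 5 total, 4 matched, 1 unmatched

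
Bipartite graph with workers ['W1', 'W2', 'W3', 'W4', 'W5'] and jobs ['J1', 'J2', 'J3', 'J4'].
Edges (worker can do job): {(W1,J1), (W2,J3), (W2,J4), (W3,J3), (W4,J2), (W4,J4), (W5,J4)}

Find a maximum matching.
Matching: {(W1,J1), (W3,J3), (W4,J2), (W5,J4)}

Maximum matching (size 4):
  W1 → J1
  W3 → J3
  W4 → J2
  W5 → J4

Each worker is assigned to at most one job, and each job to at most one worker.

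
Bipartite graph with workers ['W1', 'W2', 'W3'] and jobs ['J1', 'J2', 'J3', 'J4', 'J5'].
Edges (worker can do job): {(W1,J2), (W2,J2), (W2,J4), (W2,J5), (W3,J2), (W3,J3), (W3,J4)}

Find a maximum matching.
Matching: {(W1,J2), (W2,J5), (W3,J4)}

Maximum matching (size 3):
  W1 → J2
  W2 → J5
  W3 → J4

Each worker is assigned to at most one job, and each job to at most one worker.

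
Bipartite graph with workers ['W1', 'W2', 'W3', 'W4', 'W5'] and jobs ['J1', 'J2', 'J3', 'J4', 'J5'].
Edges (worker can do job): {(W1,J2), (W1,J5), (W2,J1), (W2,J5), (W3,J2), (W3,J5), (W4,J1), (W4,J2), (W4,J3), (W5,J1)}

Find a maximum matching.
Matching: {(W1,J2), (W3,J5), (W4,J3), (W5,J1)}

Maximum matching (size 4):
  W1 → J2
  W3 → J5
  W4 → J3
  W5 → J1

Each worker is assigned to at most one job, and each job to at most one worker.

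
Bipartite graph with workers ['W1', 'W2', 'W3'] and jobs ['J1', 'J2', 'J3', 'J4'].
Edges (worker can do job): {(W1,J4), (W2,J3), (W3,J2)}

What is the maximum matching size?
Maximum matching size = 3

Maximum matching: {(W1,J4), (W2,J3), (W3,J2)}
Size: 3

This assigns 3 workers to 3 distinct jobs.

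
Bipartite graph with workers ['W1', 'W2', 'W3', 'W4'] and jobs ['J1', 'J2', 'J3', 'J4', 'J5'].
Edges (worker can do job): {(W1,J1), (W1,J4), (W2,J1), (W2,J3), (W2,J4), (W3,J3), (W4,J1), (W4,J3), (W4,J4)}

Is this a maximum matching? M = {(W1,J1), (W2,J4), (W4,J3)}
Yes, size 3 is maximum

Proposed matching has size 3.
Maximum matching size for this graph: 3.

This is a maximum matching.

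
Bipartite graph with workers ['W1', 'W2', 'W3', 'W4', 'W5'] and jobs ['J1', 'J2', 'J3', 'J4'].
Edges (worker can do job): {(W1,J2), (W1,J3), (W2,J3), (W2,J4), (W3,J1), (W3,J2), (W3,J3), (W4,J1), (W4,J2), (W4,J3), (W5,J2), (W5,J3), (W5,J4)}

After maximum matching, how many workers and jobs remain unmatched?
Unmatched: 1 workers, 0 jobs

Maximum matching size: 4
Workers: 5 total, 4 matched, 1 unmatched
Jobs: 4 total, 4 matched, 0 unmatched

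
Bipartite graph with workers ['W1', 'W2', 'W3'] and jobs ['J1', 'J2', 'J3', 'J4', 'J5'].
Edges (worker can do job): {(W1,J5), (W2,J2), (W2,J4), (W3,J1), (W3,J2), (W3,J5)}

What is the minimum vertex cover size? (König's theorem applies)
Minimum vertex cover size = 3

By König's theorem: in bipartite graphs,
min vertex cover = max matching = 3

Maximum matching has size 3, so minimum vertex cover also has size 3.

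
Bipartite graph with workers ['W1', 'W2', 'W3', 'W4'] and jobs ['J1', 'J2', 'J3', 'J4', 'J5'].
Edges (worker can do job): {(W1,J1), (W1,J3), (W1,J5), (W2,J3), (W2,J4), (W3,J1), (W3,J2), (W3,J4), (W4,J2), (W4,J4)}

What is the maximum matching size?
Maximum matching size = 4

Maximum matching: {(W1,J3), (W2,J4), (W3,J1), (W4,J2)}
Size: 4

This assigns 4 workers to 4 distinct jobs.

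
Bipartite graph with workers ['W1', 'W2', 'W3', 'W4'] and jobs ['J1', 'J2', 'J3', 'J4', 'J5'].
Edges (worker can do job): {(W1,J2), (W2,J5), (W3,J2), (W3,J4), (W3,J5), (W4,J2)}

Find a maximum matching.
Matching: {(W2,J5), (W3,J4), (W4,J2)}

Maximum matching (size 3):
  W2 → J5
  W3 → J4
  W4 → J2

Each worker is assigned to at most one job, and each job to at most one worker.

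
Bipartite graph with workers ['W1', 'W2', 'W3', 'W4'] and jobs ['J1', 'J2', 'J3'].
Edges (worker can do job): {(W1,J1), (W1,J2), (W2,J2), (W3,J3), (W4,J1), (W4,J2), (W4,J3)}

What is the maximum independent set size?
Maximum independent set = 4

By König's theorem:
- Min vertex cover = Max matching = 3
- Max independent set = Total vertices - Min vertex cover
- Max independent set = 7 - 3 = 4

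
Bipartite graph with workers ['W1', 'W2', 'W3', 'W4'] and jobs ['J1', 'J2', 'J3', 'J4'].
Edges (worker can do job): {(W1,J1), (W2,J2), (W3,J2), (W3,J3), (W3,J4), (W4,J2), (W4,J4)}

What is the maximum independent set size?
Maximum independent set = 4

By König's theorem:
- Min vertex cover = Max matching = 4
- Max independent set = Total vertices - Min vertex cover
- Max independent set = 8 - 4 = 4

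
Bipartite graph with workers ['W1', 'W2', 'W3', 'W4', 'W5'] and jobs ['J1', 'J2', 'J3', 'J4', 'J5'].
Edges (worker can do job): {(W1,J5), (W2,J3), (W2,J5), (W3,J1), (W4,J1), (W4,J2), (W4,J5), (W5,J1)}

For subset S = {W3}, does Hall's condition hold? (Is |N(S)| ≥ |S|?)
Yes: |N(S)| = 1, |S| = 1

Subset S = {W3}
Neighbors N(S) = {J1}

|N(S)| = 1, |S| = 1
Hall's condition: |N(S)| ≥ |S| is satisfied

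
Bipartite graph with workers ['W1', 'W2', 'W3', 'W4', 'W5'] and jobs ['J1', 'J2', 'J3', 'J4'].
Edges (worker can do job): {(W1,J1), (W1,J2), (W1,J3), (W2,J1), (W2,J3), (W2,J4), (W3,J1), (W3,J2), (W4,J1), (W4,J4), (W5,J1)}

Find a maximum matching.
Matching: {(W1,J3), (W3,J2), (W4,J4), (W5,J1)}

Maximum matching (size 4):
  W1 → J3
  W3 → J2
  W4 → J4
  W5 → J1

Each worker is assigned to at most one job, and each job to at most one worker.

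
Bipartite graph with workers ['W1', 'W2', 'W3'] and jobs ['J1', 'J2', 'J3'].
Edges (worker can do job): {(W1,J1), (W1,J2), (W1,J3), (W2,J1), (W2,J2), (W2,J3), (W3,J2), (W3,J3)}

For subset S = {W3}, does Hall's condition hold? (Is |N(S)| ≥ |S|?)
Yes: |N(S)| = 2, |S| = 1

Subset S = {W3}
Neighbors N(S) = {J2, J3}

|N(S)| = 2, |S| = 1
Hall's condition: |N(S)| ≥ |S| is satisfied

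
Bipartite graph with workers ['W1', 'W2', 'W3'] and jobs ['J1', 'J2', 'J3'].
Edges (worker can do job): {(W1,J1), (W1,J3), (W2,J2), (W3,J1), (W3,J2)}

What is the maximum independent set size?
Maximum independent set = 3

By König's theorem:
- Min vertex cover = Max matching = 3
- Max independent set = Total vertices - Min vertex cover
- Max independent set = 6 - 3 = 3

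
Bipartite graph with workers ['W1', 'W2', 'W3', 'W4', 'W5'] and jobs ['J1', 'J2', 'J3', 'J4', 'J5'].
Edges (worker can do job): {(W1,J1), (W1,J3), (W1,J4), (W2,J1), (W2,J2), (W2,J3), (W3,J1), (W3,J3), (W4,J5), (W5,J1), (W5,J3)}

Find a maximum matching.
Matching: {(W1,J4), (W2,J2), (W3,J1), (W4,J5), (W5,J3)}

Maximum matching (size 5):
  W1 → J4
  W2 → J2
  W3 → J1
  W4 → J5
  W5 → J3

Each worker is assigned to at most one job, and each job to at most one worker.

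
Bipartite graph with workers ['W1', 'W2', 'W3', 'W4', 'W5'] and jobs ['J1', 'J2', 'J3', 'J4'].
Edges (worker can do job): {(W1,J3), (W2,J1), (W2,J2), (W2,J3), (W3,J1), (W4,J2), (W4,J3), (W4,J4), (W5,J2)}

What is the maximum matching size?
Maximum matching size = 4

Maximum matching: {(W1,J3), (W3,J1), (W4,J4), (W5,J2)}
Size: 4

This assigns 4 workers to 4 distinct jobs.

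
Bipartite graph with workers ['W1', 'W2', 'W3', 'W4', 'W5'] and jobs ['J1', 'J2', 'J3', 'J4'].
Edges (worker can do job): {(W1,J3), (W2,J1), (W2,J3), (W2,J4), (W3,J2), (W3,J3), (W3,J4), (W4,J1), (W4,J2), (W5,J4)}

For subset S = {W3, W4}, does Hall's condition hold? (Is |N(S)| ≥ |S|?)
Yes: |N(S)| = 4, |S| = 2

Subset S = {W3, W4}
Neighbors N(S) = {J1, J2, J3, J4}

|N(S)| = 4, |S| = 2
Hall's condition: |N(S)| ≥ |S| is satisfied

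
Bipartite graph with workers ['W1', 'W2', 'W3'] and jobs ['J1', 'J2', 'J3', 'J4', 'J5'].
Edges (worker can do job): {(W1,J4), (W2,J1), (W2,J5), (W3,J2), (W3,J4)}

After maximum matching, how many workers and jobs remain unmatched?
Unmatched: 0 workers, 2 jobs

Maximum matching size: 3
Workers: 3 total, 3 matched, 0 unmatched
Jobs: 5 total, 3 matched, 2 unmatched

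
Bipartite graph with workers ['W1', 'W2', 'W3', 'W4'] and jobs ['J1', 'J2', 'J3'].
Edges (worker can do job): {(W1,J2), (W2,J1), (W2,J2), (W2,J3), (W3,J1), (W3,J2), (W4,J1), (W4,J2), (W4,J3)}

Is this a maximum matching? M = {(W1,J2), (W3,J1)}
No, size 2 is not maximum

Proposed matching has size 2.
Maximum matching size for this graph: 3.

This is NOT maximum - can be improved to size 3.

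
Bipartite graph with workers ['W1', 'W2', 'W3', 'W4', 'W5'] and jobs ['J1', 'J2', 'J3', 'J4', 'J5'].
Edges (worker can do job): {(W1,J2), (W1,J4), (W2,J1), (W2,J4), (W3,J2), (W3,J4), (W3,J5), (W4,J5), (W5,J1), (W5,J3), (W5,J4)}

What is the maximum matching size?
Maximum matching size = 5

Maximum matching: {(W1,J2), (W2,J1), (W3,J4), (W4,J5), (W5,J3)}
Size: 5

This assigns 5 workers to 5 distinct jobs.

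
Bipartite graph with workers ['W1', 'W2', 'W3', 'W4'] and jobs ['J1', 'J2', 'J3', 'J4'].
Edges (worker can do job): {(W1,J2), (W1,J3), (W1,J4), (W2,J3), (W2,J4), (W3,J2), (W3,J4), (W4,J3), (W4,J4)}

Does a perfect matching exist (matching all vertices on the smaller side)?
No, maximum matching has size 3 < 4

Maximum matching has size 3, need 4 for perfect matching.
Unmatched workers: ['W2']
Unmatched jobs: ['J1']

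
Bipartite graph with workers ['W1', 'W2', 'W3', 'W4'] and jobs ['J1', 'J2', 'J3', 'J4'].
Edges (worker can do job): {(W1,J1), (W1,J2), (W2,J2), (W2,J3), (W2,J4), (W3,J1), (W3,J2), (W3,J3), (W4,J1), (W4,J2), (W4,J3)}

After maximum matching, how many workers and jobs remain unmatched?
Unmatched: 0 workers, 0 jobs

Maximum matching size: 4
Workers: 4 total, 4 matched, 0 unmatched
Jobs: 4 total, 4 matched, 0 unmatched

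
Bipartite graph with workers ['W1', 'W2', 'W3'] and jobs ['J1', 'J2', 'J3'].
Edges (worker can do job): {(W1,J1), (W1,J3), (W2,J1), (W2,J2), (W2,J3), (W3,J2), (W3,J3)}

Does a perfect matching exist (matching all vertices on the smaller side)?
Yes, perfect matching exists (size 3)

Perfect matching: {(W1,J1), (W2,J3), (W3,J2)}
All 3 vertices on the smaller side are matched.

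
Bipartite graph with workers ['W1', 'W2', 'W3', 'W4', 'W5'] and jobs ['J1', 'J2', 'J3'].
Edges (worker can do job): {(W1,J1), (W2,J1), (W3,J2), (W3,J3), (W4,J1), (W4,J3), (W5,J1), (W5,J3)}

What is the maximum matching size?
Maximum matching size = 3

Maximum matching: {(W3,J2), (W4,J3), (W5,J1)}
Size: 3

This assigns 3 workers to 3 distinct jobs.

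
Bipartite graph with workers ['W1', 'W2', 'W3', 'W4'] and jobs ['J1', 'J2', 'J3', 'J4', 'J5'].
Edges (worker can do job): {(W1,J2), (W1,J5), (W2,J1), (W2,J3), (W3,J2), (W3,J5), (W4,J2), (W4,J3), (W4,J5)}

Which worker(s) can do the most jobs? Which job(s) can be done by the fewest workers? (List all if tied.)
Most versatile: W4 (3 jobs); Least covered: J4 (0 workers)

Worker degrees (jobs they can do): W1:2, W2:2, W3:2, W4:3
Job degrees (workers who can do it): J1:1, J2:3, J3:2, J4:0, J5:3

Maximum worker degree is 3, achieved by: W4
Minimum job degree is 0, achieved by: J4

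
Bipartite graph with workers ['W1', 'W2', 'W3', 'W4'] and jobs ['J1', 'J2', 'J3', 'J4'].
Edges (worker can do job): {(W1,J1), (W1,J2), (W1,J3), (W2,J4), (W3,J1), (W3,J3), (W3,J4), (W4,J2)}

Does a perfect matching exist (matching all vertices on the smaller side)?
Yes, perfect matching exists (size 4)

Perfect matching: {(W1,J3), (W2,J4), (W3,J1), (W4,J2)}
All 4 vertices on the smaller side are matched.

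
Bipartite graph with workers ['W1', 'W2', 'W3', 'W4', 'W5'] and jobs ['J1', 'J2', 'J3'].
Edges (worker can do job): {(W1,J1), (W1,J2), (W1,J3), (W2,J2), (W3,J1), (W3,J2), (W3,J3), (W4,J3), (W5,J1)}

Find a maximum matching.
Matching: {(W3,J2), (W4,J3), (W5,J1)}

Maximum matching (size 3):
  W3 → J2
  W4 → J3
  W5 → J1

Each worker is assigned to at most one job, and each job to at most one worker.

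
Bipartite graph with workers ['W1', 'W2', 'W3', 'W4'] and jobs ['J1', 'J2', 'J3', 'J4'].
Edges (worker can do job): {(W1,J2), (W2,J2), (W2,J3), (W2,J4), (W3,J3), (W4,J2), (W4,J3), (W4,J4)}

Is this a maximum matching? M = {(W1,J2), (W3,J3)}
No, size 2 is not maximum

Proposed matching has size 2.
Maximum matching size for this graph: 3.

This is NOT maximum - can be improved to size 3.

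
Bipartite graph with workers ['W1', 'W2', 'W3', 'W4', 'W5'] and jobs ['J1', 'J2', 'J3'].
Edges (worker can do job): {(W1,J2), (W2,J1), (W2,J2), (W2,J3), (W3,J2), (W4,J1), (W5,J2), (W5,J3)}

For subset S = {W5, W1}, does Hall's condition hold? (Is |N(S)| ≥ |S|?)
Yes: |N(S)| = 2, |S| = 2

Subset S = {W5, W1}
Neighbors N(S) = {J2, J3}

|N(S)| = 2, |S| = 2
Hall's condition: |N(S)| ≥ |S| is satisfied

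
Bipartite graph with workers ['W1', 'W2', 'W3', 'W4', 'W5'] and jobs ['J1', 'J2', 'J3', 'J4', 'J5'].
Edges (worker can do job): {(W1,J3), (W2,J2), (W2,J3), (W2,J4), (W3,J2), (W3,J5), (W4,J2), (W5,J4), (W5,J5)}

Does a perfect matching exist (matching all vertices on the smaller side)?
No, maximum matching has size 4 < 5

Maximum matching has size 4, need 5 for perfect matching.
Unmatched workers: ['W4']
Unmatched jobs: ['J1']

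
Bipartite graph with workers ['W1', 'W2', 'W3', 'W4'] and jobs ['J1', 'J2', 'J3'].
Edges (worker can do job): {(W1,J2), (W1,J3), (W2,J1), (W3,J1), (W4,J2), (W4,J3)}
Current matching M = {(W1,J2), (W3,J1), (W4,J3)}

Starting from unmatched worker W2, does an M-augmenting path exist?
No augmenting path from W2

Alternating search from W2 reaches jobs: {J1}.
Every reachable job is already matched in M, and following those matched edges back to workers exposes no further unvisited jobs.
No M-augmenting path from W2 exists.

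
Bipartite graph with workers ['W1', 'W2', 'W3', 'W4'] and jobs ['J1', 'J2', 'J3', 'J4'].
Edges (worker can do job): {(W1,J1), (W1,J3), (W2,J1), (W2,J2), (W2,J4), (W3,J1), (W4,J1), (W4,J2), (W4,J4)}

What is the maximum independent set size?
Maximum independent set = 4

By König's theorem:
- Min vertex cover = Max matching = 4
- Max independent set = Total vertices - Min vertex cover
- Max independent set = 8 - 4 = 4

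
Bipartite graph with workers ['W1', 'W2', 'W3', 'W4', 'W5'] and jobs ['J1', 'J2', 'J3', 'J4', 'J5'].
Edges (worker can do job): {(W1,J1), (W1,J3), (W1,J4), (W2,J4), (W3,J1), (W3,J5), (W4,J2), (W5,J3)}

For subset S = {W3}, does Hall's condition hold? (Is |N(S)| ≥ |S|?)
Yes: |N(S)| = 2, |S| = 1

Subset S = {W3}
Neighbors N(S) = {J1, J5}

|N(S)| = 2, |S| = 1
Hall's condition: |N(S)| ≥ |S| is satisfied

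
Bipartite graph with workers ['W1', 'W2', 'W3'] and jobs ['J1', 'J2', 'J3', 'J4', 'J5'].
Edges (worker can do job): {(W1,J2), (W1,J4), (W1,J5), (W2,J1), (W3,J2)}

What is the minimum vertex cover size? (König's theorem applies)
Minimum vertex cover size = 3

By König's theorem: in bipartite graphs,
min vertex cover = max matching = 3

Maximum matching has size 3, so minimum vertex cover also has size 3.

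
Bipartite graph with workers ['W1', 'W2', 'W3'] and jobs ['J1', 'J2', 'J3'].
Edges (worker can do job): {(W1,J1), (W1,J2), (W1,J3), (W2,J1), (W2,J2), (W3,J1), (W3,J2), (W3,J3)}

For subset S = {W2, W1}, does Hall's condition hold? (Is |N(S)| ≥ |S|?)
Yes: |N(S)| = 3, |S| = 2

Subset S = {W2, W1}
Neighbors N(S) = {J1, J2, J3}

|N(S)| = 3, |S| = 2
Hall's condition: |N(S)| ≥ |S| is satisfied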